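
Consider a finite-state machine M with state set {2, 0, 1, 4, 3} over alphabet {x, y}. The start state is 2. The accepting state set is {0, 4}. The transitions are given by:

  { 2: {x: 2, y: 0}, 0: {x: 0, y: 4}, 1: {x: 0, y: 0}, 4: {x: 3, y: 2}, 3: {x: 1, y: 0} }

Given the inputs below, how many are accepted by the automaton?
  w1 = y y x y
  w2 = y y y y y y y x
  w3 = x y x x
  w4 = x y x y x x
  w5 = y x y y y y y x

3

w1:
  start at 2
  read 'y': 2 → 0
  read 'y': 0 → 4
  read 'x': 4 → 3
  read 'y': 3 → 0
  end 0, accepted
w2:
  start at 2
  read 'y': 2 → 0
  read 'y': 0 → 4
  read 'y': 4 → 2
  read 'y': 2 → 0
  read 'y': 0 → 4
  read 'y': 4 → 2
  read 'y': 2 → 0
  read 'x': 0 → 0
  end 0, accepted
w3:
  start at 2
  read 'x': 2 → 2
  read 'y': 2 → 0
  read 'x': 0 → 0
  read 'x': 0 → 0
  end 0, accepted
w4:
  start at 2
  read 'x': 2 → 2
  read 'y': 2 → 0
  read 'x': 0 → 0
  read 'y': 0 → 4
  read 'x': 4 → 3
  read 'x': 3 → 1
  end 1, rejected
w5:
  start at 2
  read 'y': 2 → 0
  read 'x': 0 → 0
  read 'y': 0 → 4
  read 'y': 4 → 2
  read 'y': 2 → 0
  read 'y': 0 → 4
  read 'y': 4 → 2
  read 'x': 2 → 2
  end 2, rejected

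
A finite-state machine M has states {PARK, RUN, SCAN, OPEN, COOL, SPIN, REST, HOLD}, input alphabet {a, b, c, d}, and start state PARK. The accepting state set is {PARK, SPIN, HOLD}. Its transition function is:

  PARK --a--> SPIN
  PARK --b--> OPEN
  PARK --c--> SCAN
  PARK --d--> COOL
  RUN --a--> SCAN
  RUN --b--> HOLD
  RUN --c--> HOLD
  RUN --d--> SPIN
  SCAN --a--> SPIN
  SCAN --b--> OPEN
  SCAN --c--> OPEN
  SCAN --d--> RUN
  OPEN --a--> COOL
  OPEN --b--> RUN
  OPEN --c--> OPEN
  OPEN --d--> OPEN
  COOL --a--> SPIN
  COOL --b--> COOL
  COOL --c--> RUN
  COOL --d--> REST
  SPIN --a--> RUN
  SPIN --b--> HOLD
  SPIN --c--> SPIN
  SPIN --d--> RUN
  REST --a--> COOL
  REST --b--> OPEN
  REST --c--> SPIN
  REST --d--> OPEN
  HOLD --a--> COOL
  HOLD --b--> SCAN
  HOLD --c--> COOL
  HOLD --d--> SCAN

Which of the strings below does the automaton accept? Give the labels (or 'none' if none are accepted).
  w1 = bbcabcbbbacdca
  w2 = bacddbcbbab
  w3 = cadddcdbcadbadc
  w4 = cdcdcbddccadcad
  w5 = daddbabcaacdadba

w1: Trace: PARK -b-> OPEN -b-> RUN -c-> HOLD -a-> COOL -b-> COOL -c-> RUN -b-> HOLD -b-> SCAN -b-> OPEN -a-> COOL -c-> RUN -d-> SPIN -c-> SPIN -a-> RUN  → end RUN, rejected
w2: Trace: PARK -b-> OPEN -a-> COOL -c-> RUN -d-> SPIN -d-> RUN -b-> HOLD -c-> COOL -b-> COOL -b-> COOL -a-> SPIN -b-> HOLD  → end HOLD, accepted
w3: Trace: PARK -c-> SCAN -a-> SPIN -d-> RUN -d-> SPIN -d-> RUN -c-> HOLD -d-> SCAN -b-> OPEN -c-> OPEN -a-> COOL -d-> REST -b-> OPEN -a-> COOL -d-> REST -c-> SPIN  → end SPIN, accepted
w4: Trace: PARK -c-> SCAN -d-> RUN -c-> HOLD -d-> SCAN -c-> OPEN -b-> RUN -d-> SPIN -d-> RUN -c-> HOLD -c-> COOL -a-> SPIN -d-> RUN -c-> HOLD -a-> COOL -d-> REST  → end REST, rejected
w5: Trace: PARK -d-> COOL -a-> SPIN -d-> RUN -d-> SPIN -b-> HOLD -a-> COOL -b-> COOL -c-> RUN -a-> SCAN -a-> SPIN -c-> SPIN -d-> RUN -a-> SCAN -d-> RUN -b-> HOLD -a-> COOL  → end COOL, rejected

w2, w3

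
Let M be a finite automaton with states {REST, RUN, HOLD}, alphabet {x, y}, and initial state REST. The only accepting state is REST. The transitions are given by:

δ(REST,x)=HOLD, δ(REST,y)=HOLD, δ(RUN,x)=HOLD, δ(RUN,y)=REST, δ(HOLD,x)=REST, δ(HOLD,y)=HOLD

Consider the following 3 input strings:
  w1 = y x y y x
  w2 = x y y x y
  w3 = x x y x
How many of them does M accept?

w1: REST → HOLD → REST → HOLD → HOLD → REST  → end REST, accepted
w2: REST → HOLD → HOLD → HOLD → REST → HOLD  → end HOLD, rejected
w3: REST → HOLD → REST → HOLD → REST  → end REST, accepted

2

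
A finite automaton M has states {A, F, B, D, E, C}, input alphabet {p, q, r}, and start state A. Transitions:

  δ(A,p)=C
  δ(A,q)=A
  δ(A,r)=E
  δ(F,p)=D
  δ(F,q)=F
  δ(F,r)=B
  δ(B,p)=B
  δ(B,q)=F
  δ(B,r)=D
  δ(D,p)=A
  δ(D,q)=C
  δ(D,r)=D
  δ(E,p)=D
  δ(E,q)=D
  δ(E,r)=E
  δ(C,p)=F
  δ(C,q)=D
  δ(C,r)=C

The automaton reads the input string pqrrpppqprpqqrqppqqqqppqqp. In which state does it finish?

start at A
read 'p': A → C
read 'q': C → D
read 'r': D → D
read 'r': D → D
read 'p': D → A
read 'p': A → C
read 'p': C → F
read 'q': F → F
read 'p': F → D
read 'r': D → D
read 'p': D → A
read 'q': A → A
read 'q': A → A
read 'r': A → E
read 'q': E → D
read 'p': D → A
read 'p': A → C
read 'q': C → D
read 'q': D → C
read 'q': C → D
read 'q': D → C
read 'p': C → F
read 'p': F → D
read 'q': D → C
read 'q': C → D
read 'p': D → A

A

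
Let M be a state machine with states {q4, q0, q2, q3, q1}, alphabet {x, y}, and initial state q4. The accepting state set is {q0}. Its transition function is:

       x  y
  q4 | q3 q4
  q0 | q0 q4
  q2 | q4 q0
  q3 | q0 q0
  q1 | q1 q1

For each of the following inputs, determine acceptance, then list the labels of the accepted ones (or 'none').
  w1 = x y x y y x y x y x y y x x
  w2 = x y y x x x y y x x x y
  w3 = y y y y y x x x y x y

w1: Trace: q4 -x-> q3 -y-> q0 -x-> q0 -y-> q4 -y-> q4 -x-> q3 -y-> q0 -x-> q0 -y-> q4 -x-> q3 -y-> q0 -y-> q4 -x-> q3 -x-> q0  → end q0, accepted
w2: Trace: q4 -x-> q3 -y-> q0 -y-> q4 -x-> q3 -x-> q0 -x-> q0 -y-> q4 -y-> q4 -x-> q3 -x-> q0 -x-> q0 -y-> q4  → end q4, rejected
w3: Trace: q4 -y-> q4 -y-> q4 -y-> q4 -y-> q4 -y-> q4 -x-> q3 -x-> q0 -x-> q0 -y-> q4 -x-> q3 -y-> q0  → end q0, accepted

w1, w3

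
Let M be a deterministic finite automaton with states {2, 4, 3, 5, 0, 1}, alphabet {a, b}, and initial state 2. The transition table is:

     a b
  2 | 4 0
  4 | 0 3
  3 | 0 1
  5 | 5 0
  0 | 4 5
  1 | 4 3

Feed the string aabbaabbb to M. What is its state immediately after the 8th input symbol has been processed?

start at 2
read 'a': 2 → 4
read 'a': 4 → 0
read 'b': 0 → 5
read 'b': 5 → 0
read 'a': 0 → 4
read 'a': 4 → 0
read 'b': 0 → 5
read 'b': 5 → 0
After 8 symbols: 0.

0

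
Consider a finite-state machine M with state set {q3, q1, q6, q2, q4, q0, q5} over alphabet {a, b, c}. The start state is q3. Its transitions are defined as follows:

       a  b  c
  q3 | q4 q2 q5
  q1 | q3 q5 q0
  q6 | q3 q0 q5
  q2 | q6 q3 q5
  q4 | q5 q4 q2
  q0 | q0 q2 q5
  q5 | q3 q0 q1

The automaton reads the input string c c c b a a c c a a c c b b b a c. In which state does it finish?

Trace: q3 -c-> q5 -c-> q1 -c-> q0 -b-> q2 -a-> q6 -a-> q3 -c-> q5 -c-> q1 -a-> q3 -a-> q4 -c-> q2 -c-> q5 -b-> q0 -b-> q2 -b-> q3 -a-> q4 -c-> q2

q2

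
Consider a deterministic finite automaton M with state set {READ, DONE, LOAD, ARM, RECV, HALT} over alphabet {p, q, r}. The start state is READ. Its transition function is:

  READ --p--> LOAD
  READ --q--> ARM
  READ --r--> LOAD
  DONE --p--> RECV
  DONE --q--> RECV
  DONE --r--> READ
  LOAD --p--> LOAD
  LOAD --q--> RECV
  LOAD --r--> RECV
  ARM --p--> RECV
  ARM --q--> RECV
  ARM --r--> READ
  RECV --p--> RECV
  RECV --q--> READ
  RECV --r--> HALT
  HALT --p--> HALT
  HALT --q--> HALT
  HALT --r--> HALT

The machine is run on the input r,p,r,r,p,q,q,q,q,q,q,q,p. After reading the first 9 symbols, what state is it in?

start at READ
read 'r': READ → LOAD
read 'p': LOAD → LOAD
read 'r': LOAD → RECV
read 'r': RECV → HALT
read 'p': HALT → HALT
read 'q': HALT → HALT
read 'q': HALT → HALT
read 'q': HALT → HALT
read 'q': HALT → HALT
After 9 symbols: HALT.

HALT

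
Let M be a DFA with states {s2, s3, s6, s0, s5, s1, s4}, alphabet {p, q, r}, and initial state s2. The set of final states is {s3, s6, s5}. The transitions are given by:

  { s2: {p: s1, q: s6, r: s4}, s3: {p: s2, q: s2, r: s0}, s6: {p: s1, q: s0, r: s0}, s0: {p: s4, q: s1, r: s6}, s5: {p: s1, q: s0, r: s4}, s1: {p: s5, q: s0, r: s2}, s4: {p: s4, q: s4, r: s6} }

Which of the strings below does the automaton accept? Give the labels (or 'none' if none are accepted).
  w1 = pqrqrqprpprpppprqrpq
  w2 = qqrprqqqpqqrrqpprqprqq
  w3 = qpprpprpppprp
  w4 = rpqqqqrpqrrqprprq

none

w1: Trace: s2 -p-> s1 -q-> s0 -r-> s6 -q-> s0 -r-> s6 -q-> s0 -p-> s4 -r-> s6 -p-> s1 -p-> s5 -r-> s4 -p-> s4 -p-> s4 -p-> s4 -p-> s4 -r-> s6 -q-> s0 -r-> s6 -p-> s1 -q-> s0  → end s0, rejected
w2: Trace: s2 -q-> s6 -q-> s0 -r-> s6 -p-> s1 -r-> s2 -q-> s6 -q-> s0 -q-> s1 -p-> s5 -q-> s0 -q-> s1 -r-> s2 -r-> s4 -q-> s4 -p-> s4 -p-> s4 -r-> s6 -q-> s0 -p-> s4 -r-> s6 -q-> s0 -q-> s1  → end s1, rejected
w3: Trace: s2 -q-> s6 -p-> s1 -p-> s5 -r-> s4 -p-> s4 -p-> s4 -r-> s6 -p-> s1 -p-> s5 -p-> s1 -p-> s5 -r-> s4 -p-> s4  → end s4, rejected
w4: Trace: s2 -r-> s4 -p-> s4 -q-> s4 -q-> s4 -q-> s4 -q-> s4 -r-> s6 -p-> s1 -q-> s0 -r-> s6 -r-> s0 -q-> s1 -p-> s5 -r-> s4 -p-> s4 -r-> s6 -q-> s0  → end s0, rejected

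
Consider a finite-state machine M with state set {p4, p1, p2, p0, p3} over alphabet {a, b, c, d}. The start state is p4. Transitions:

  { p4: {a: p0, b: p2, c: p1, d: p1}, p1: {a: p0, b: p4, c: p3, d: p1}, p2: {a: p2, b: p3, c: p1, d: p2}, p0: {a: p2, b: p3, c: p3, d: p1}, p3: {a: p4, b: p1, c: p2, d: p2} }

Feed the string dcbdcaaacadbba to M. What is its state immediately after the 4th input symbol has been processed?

p1

start at p4
read 'd': p4 → p1
read 'c': p1 → p3
read 'b': p3 → p1
read 'd': p1 → p1
After 4 symbols: p1.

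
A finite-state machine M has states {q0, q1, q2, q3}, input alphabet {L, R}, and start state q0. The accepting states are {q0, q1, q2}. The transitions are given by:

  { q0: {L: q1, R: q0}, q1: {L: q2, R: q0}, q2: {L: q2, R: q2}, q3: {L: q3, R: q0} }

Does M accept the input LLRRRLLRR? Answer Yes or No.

Yes

q0 → q1 → q2 → q2 → q2 → q2 → q2 → q2 → q2 → q2
End state q2 is accepting.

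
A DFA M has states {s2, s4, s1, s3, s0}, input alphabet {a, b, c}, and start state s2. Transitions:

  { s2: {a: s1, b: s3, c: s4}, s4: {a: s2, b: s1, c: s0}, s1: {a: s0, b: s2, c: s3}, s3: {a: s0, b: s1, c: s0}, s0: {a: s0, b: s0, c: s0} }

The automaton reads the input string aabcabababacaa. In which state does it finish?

s2 → s1 → s0 → s0 → s0 → s0 → s0 → s0 → s0 → s0 → s0 → s0 → s0 → s0 → s0

s0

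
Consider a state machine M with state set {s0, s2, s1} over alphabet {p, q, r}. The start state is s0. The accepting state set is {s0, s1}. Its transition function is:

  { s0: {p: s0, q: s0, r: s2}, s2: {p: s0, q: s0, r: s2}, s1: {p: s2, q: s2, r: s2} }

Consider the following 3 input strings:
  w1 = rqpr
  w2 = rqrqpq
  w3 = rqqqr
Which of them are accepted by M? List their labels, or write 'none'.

w1: Trace: s0 -r-> s2 -q-> s0 -p-> s0 -r-> s2  → end s2, rejected
w2: Trace: s0 -r-> s2 -q-> s0 -r-> s2 -q-> s0 -p-> s0 -q-> s0  → end s0, accepted
w3: Trace: s0 -r-> s2 -q-> s0 -q-> s0 -q-> s0 -r-> s2  → end s2, rejected

w2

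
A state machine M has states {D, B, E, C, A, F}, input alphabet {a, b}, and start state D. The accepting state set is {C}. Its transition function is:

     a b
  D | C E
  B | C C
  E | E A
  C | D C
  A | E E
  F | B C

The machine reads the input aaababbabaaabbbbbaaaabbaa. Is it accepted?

No

D → C → D → C → C → D → E → A → E → A → E → E → E → A → E → A → E → A → E → E → E → E → A → E → E → E
End state E is not accepting.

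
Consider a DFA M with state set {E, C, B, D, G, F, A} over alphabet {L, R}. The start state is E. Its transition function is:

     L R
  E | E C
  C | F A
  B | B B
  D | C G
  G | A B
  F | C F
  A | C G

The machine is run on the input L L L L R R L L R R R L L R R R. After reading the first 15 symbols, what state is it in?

F

E → E → E → E → E → C → A → C → F → F → F → F → C → F → F → F
After 15 symbols: F.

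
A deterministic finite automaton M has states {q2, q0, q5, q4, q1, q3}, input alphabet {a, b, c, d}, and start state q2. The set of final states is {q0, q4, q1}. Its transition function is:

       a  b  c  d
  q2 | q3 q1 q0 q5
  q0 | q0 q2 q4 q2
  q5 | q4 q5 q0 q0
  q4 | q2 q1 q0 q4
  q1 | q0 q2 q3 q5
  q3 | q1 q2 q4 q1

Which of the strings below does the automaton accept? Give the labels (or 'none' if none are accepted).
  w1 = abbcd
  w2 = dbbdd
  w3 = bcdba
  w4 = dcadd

w1

w1: Trace: q2 -a-> q3 -b-> q2 -b-> q1 -c-> q3 -d-> q1  → end q1, accepted
w2: Trace: q2 -d-> q5 -b-> q5 -b-> q5 -d-> q0 -d-> q2  → end q2, rejected
w3: Trace: q2 -b-> q1 -c-> q3 -d-> q1 -b-> q2 -a-> q3  → end q3, rejected
w4: Trace: q2 -d-> q5 -c-> q0 -a-> q0 -d-> q2 -d-> q5  → end q5, rejected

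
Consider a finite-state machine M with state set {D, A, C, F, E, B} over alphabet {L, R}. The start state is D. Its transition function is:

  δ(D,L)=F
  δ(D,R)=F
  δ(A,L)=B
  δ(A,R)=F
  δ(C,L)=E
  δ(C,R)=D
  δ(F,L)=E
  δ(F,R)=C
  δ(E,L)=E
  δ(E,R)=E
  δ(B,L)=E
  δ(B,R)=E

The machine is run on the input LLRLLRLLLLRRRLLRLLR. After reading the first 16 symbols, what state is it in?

Trace: D -L-> F -L-> E -R-> E -L-> E -L-> E -R-> E -L-> E -L-> E -L-> E -L-> E -R-> E -R-> E -R-> E -L-> E -L-> E -R-> E
After 16 symbols: E.

E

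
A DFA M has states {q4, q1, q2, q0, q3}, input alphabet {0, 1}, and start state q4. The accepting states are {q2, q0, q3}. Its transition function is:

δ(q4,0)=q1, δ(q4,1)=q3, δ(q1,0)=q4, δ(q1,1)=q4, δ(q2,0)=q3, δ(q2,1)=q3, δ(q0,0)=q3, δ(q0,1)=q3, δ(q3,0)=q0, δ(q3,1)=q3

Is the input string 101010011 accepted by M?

start at q4
read '1': q4 → q3
read '0': q3 → q0
read '1': q0 → q3
read '0': q3 → q0
read '1': q0 → q3
read '0': q3 → q0
read '0': q0 → q3
read '1': q3 → q3
read '1': q3 → q3
End state q3 is accepting.

Yes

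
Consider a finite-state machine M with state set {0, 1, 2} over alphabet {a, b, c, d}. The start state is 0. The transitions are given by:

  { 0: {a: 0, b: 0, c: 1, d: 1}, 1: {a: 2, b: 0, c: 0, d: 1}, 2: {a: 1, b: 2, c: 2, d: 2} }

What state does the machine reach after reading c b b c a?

Trace: 0 -c-> 1 -b-> 0 -b-> 0 -c-> 1 -a-> 2

2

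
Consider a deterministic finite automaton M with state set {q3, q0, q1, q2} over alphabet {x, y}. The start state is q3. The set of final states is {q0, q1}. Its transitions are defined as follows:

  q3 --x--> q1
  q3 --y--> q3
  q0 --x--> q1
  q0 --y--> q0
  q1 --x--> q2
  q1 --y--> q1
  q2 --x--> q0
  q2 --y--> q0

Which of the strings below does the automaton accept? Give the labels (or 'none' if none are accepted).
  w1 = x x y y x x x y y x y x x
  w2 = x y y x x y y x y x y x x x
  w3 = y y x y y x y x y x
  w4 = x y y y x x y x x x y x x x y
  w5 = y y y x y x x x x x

w1, w2, w4, w5

w1: Trace: q3 -x-> q1 -x-> q2 -y-> q0 -y-> q0 -x-> q1 -x-> q2 -x-> q0 -y-> q0 -y-> q0 -x-> q1 -y-> q1 -x-> q2 -x-> q0  → end q0, accepted
w2: Trace: q3 -x-> q1 -y-> q1 -y-> q1 -x-> q2 -x-> q0 -y-> q0 -y-> q0 -x-> q1 -y-> q1 -x-> q2 -y-> q0 -x-> q1 -x-> q2 -x-> q0  → end q0, accepted
w3: Trace: q3 -y-> q3 -y-> q3 -x-> q1 -y-> q1 -y-> q1 -x-> q2 -y-> q0 -x-> q1 -y-> q1 -x-> q2  → end q2, rejected
w4: Trace: q3 -x-> q1 -y-> q1 -y-> q1 -y-> q1 -x-> q2 -x-> q0 -y-> q0 -x-> q1 -x-> q2 -x-> q0 -y-> q0 -x-> q1 -x-> q2 -x-> q0 -y-> q0  → end q0, accepted
w5: Trace: q3 -y-> q3 -y-> q3 -y-> q3 -x-> q1 -y-> q1 -x-> q2 -x-> q0 -x-> q1 -x-> q2 -x-> q0  → end q0, accepted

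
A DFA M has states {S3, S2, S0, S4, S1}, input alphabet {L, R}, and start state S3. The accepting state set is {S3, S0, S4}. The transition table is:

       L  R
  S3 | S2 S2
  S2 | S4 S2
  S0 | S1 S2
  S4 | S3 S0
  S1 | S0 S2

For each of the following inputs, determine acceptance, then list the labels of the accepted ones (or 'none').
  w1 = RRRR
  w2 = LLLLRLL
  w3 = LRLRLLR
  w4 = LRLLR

w2

w1:
  start at S3
  read 'R': S3 → S2
  read 'R': S2 → S2
  read 'R': S2 → S2
  read 'R': S2 → S2
  end S2, rejected
w2:
  start at S3
  read 'L': S3 → S2
  read 'L': S2 → S4
  read 'L': S4 → S3
  read 'L': S3 → S2
  read 'R': S2 → S2
  read 'L': S2 → S4
  read 'L': S4 → S3
  end S3, accepted
w3:
  start at S3
  read 'L': S3 → S2
  read 'R': S2 → S2
  read 'L': S2 → S4
  read 'R': S4 → S0
  read 'L': S0 → S1
  read 'L': S1 → S0
  read 'R': S0 → S2
  end S2, rejected
w4:
  start at S3
  read 'L': S3 → S2
  read 'R': S2 → S2
  read 'L': S2 → S4
  read 'L': S4 → S3
  read 'R': S3 → S2
  end S2, rejected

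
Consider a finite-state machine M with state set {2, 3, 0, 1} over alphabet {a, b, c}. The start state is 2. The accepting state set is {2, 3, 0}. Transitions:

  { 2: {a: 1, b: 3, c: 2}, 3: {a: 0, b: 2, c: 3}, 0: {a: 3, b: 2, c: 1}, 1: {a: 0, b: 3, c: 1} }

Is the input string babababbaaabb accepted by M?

Yes

Trace: 2 -b-> 3 -a-> 0 -b-> 2 -a-> 1 -b-> 3 -a-> 0 -b-> 2 -b-> 3 -a-> 0 -a-> 3 -a-> 0 -b-> 2 -b-> 3
End state 3 is accepting.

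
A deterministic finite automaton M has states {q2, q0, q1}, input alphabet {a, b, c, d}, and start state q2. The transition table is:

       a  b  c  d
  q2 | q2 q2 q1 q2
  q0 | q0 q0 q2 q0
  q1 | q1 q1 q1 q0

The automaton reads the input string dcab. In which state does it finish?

Trace: q2 -d-> q2 -c-> q1 -a-> q1 -b-> q1

q1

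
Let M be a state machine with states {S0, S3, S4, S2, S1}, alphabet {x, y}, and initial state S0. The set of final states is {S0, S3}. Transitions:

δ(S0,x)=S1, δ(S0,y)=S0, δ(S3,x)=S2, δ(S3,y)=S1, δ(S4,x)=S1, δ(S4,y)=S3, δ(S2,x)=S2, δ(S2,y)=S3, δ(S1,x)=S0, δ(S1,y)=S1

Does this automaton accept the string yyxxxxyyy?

Yes

Trace: S0 -y-> S0 -y-> S0 -x-> S1 -x-> S0 -x-> S1 -x-> S0 -y-> S0 -y-> S0 -y-> S0
End state S0 is accepting.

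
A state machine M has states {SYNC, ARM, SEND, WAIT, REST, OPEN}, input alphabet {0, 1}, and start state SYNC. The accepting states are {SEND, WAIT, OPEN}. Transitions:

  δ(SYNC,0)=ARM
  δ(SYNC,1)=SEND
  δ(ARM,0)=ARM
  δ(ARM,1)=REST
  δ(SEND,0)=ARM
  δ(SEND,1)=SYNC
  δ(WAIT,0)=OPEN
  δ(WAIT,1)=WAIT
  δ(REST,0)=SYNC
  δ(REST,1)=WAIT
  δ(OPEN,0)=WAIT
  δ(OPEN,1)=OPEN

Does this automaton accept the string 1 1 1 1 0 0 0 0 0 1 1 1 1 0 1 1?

Yes

start at SYNC
read '1': SYNC → SEND
read '1': SEND → SYNC
read '1': SYNC → SEND
read '1': SEND → SYNC
read '0': SYNC → ARM
read '0': ARM → ARM
read '0': ARM → ARM
read '0': ARM → ARM
read '0': ARM → ARM
read '1': ARM → REST
read '1': REST → WAIT
read '1': WAIT → WAIT
read '1': WAIT → WAIT
read '0': WAIT → OPEN
read '1': OPEN → OPEN
read '1': OPEN → OPEN
End state OPEN is accepting.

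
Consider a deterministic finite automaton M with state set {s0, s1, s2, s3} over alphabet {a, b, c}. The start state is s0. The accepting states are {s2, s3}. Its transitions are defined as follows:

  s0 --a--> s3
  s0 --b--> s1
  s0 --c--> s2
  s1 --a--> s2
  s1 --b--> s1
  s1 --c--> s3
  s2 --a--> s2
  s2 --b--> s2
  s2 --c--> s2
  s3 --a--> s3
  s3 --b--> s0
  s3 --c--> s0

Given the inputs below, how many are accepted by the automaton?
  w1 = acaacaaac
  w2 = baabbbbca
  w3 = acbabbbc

w1: s0 → s3 → s0 → s3 → s3 → s0 → s3 → s3 → s3 → s0  → end s0, rejected
w2: s0 → s1 → s2 → s2 → s2 → s2 → s2 → s2 → s2 → s2  → end s2, accepted
w3: s0 → s3 → s0 → s1 → s2 → s2 → s2 → s2 → s2  → end s2, accepted

2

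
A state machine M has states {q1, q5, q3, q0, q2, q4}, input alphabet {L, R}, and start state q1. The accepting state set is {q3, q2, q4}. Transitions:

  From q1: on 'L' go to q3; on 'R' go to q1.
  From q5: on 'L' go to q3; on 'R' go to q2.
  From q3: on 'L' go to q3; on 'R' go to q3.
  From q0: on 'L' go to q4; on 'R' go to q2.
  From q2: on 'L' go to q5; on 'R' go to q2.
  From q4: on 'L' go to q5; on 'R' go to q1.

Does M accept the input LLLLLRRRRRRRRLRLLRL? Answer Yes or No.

Yes

q1 → q3 → q3 → q3 → q3 → q3 → q3 → q3 → q3 → q3 → q3 → q3 → q3 → q3 → q3 → q3 → q3 → q3 → q3 → q3
End state q3 is accepting.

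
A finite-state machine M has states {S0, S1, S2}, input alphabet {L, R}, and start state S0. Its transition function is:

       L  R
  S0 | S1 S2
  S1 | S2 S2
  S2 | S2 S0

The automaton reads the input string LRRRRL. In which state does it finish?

S1

start at S0
read 'L': S0 → S1
read 'R': S1 → S2
read 'R': S2 → S0
read 'R': S0 → S2
read 'R': S2 → S0
read 'L': S0 → S1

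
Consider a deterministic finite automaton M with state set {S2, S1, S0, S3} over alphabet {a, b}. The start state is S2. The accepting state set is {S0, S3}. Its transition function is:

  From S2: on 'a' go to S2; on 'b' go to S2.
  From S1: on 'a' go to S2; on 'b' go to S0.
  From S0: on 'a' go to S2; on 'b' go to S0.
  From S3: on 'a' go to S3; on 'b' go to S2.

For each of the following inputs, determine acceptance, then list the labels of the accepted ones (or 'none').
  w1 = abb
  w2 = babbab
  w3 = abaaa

w1:
  start at S2
  read 'a': S2 → S2
  read 'b': S2 → S2
  read 'b': S2 → S2
  end S2, rejected
w2:
  start at S2
  read 'b': S2 → S2
  read 'a': S2 → S2
  read 'b': S2 → S2
  read 'b': S2 → S2
  read 'a': S2 → S2
  read 'b': S2 → S2
  end S2, rejected
w3:
  start at S2
  read 'a': S2 → S2
  read 'b': S2 → S2
  read 'a': S2 → S2
  read 'a': S2 → S2
  read 'a': S2 → S2
  end S2, rejected

none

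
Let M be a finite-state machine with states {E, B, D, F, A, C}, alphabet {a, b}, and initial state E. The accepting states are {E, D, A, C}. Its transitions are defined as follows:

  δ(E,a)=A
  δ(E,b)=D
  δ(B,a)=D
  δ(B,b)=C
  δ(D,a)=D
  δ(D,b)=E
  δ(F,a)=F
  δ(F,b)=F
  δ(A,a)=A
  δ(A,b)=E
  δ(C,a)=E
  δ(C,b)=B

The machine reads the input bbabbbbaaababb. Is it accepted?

Trace: E -b-> D -b-> E -a-> A -b-> E -b-> D -b-> E -b-> D -a-> D -a-> D -a-> D -b-> E -a-> A -b-> E -b-> D
End state D is accepting.

Yes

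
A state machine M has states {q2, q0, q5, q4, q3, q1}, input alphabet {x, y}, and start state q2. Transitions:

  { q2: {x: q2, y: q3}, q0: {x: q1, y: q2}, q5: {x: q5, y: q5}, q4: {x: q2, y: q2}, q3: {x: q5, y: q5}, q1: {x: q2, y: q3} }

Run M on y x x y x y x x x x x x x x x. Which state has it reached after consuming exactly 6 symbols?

q5

start at q2
read 'y': q2 → q3
read 'x': q3 → q5
read 'x': q5 → q5
read 'y': q5 → q5
read 'x': q5 → q5
read 'y': q5 → q5
After 6 symbols: q5.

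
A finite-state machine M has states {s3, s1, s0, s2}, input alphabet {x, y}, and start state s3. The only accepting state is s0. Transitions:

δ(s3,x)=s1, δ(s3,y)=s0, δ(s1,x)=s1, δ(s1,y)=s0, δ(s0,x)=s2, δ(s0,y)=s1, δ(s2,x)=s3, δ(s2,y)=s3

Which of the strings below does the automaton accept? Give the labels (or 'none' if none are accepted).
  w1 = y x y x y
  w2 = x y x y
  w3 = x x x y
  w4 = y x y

w1:
  start at s3
  read 'y': s3 → s0
  read 'x': s0 → s2
  read 'y': s2 → s3
  read 'x': s3 → s1
  read 'y': s1 → s0
  end s0, accepted
w2:
  start at s3
  read 'x': s3 → s1
  read 'y': s1 → s0
  read 'x': s0 → s2
  read 'y': s2 → s3
  end s3, rejected
w3:
  start at s3
  read 'x': s3 → s1
  read 'x': s1 → s1
  read 'x': s1 → s1
  read 'y': s1 → s0
  end s0, accepted
w4:
  start at s3
  read 'y': s3 → s0
  read 'x': s0 → s2
  read 'y': s2 → s3
  end s3, rejected

w1, w3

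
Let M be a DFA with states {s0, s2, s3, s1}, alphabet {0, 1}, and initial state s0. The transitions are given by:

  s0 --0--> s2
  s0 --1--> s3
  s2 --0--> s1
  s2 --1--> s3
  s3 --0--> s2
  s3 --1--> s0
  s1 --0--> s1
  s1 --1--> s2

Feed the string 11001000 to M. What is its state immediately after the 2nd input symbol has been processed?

start at s0
read '1': s0 → s3
read '1': s3 → s0
After 2 symbols: s0.

s0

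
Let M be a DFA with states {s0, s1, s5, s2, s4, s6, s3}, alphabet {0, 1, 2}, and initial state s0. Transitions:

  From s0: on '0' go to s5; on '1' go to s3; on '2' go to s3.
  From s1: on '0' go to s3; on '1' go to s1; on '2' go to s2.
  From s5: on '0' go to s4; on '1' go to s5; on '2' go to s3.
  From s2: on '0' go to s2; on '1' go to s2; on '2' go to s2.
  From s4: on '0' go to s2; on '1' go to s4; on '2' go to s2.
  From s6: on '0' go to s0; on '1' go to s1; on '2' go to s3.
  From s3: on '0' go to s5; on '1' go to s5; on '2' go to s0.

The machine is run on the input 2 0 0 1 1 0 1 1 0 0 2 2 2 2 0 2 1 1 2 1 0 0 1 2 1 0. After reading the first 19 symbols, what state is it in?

start at s0
read '2': s0 → s3
read '0': s3 → s5
read '0': s5 → s4
read '1': s4 → s4
read '1': s4 → s4
read '0': s4 → s2
read '1': s2 → s2
read '1': s2 → s2
read '0': s2 → s2
read '0': s2 → s2
read '2': s2 → s2
read '2': s2 → s2
read '2': s2 → s2
read '2': s2 → s2
read '0': s2 → s2
read '2': s2 → s2
read '1': s2 → s2
read '1': s2 → s2
read '2': s2 → s2
After 19 symbols: s2.

s2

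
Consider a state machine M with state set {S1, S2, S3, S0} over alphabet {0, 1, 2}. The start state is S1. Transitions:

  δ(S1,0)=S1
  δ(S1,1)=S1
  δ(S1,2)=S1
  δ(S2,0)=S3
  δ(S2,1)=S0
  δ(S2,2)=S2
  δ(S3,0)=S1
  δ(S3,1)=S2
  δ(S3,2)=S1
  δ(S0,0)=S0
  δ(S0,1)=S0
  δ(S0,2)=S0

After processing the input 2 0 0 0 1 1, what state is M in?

S1 → S1 → S1 → S1 → S1 → S1 → S1

S1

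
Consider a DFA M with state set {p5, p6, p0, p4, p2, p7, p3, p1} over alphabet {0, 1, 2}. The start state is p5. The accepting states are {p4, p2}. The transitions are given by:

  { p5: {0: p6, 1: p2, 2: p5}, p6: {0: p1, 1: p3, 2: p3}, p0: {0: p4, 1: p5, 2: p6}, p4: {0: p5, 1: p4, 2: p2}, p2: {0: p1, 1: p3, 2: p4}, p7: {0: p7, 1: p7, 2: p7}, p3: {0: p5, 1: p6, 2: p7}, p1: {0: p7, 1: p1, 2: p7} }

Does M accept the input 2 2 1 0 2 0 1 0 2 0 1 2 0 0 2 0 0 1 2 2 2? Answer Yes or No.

No

start at p5
read '2': p5 → p5
read '2': p5 → p5
read '1': p5 → p2
read '0': p2 → p1
read '2': p1 → p7
read '0': p7 → p7
read '1': p7 → p7
read '0': p7 → p7
read '2': p7 → p7
read '0': p7 → p7
read '1': p7 → p7
read '2': p7 → p7
read '0': p7 → p7
read '0': p7 → p7
read '2': p7 → p7
read '0': p7 → p7
read '0': p7 → p7
read '1': p7 → p7
read '2': p7 → p7
read '2': p7 → p7
read '2': p7 → p7
End state p7 is not accepting.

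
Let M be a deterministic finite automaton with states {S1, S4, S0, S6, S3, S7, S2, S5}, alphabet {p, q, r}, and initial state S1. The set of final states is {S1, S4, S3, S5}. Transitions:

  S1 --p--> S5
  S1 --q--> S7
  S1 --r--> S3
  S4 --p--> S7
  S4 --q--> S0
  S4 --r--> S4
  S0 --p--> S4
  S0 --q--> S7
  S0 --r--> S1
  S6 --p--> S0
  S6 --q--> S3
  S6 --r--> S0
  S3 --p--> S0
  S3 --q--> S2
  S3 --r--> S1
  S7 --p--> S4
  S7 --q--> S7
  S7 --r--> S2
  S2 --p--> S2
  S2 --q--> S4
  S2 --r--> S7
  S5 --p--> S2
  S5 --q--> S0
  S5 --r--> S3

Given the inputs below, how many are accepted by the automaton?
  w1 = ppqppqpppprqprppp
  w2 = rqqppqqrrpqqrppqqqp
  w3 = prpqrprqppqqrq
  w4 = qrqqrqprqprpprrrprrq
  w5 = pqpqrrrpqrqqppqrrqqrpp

w1: Trace: S1 -p-> S5 -p-> S2 -q-> S4 -p-> S7 -p-> S4 -q-> S0 -p-> S4 -p-> S7 -p-> S4 -p-> S7 -r-> S2 -q-> S4 -p-> S7 -r-> S2 -p-> S2 -p-> S2 -p-> S2  → end S2, rejected
w2: Trace: S1 -r-> S3 -q-> S2 -q-> S4 -p-> S7 -p-> S4 -q-> S0 -q-> S7 -r-> S2 -r-> S7 -p-> S4 -q-> S0 -q-> S7 -r-> S2 -p-> S2 -p-> S2 -q-> S4 -q-> S0 -q-> S7 -p-> S4  → end S4, accepted
w3: Trace: S1 -p-> S5 -r-> S3 -p-> S0 -q-> S7 -r-> S2 -p-> S2 -r-> S7 -q-> S7 -p-> S4 -p-> S7 -q-> S7 -q-> S7 -r-> S2 -q-> S4  → end S4, accepted
w4: Trace: S1 -q-> S7 -r-> S2 -q-> S4 -q-> S0 -r-> S1 -q-> S7 -p-> S4 -r-> S4 -q-> S0 -p-> S4 -r-> S4 -p-> S7 -p-> S4 -r-> S4 -r-> S4 -r-> S4 -p-> S7 -r-> S2 -r-> S7 -q-> S7  → end S7, rejected
w5: Trace: S1 -p-> S5 -q-> S0 -p-> S4 -q-> S0 -r-> S1 -r-> S3 -r-> S1 -p-> S5 -q-> S0 -r-> S1 -q-> S7 -q-> S7 -p-> S4 -p-> S7 -q-> S7 -r-> S2 -r-> S7 -q-> S7 -q-> S7 -r-> S2 -p-> S2 -p-> S2  → end S2, rejected

2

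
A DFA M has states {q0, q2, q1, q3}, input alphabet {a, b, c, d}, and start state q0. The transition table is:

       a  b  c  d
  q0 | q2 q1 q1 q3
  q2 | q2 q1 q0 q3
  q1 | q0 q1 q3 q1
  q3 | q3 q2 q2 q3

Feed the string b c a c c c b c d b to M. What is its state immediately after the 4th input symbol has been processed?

q2

Trace: q0 -b-> q1 -c-> q3 -a-> q3 -c-> q2
After 4 symbols: q2.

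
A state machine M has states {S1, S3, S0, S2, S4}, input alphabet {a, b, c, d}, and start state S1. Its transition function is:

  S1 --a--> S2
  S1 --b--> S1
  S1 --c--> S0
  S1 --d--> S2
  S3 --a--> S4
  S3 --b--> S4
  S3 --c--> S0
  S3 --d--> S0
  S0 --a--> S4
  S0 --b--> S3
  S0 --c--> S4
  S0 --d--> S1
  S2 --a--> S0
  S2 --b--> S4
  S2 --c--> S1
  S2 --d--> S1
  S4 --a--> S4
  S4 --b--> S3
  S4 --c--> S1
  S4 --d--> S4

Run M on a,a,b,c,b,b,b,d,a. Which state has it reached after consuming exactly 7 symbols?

S3

Trace: S1 -a-> S2 -a-> S0 -b-> S3 -c-> S0 -b-> S3 -b-> S4 -b-> S3
After 7 symbols: S3.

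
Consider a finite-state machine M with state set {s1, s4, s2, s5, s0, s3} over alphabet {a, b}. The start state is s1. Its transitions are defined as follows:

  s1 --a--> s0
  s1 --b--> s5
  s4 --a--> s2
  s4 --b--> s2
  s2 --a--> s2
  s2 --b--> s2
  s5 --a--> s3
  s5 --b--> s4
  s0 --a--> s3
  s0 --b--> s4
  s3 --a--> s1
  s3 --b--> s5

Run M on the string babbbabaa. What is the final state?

start at s1
read 'b': s1 → s5
read 'a': s5 → s3
read 'b': s3 → s5
read 'b': s5 → s4
read 'b': s4 → s2
read 'a': s2 → s2
read 'b': s2 → s2
read 'a': s2 → s2
read 'a': s2 → s2

s2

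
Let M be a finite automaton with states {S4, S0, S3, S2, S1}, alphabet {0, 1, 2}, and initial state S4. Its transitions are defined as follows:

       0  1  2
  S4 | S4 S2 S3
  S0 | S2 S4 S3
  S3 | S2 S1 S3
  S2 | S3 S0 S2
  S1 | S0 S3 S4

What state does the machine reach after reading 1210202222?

S3

start at S4
read '1': S4 → S2
read '2': S2 → S2
read '1': S2 → S0
read '0': S0 → S2
read '2': S2 → S2
read '0': S2 → S3
read '2': S3 → S3
read '2': S3 → S3
read '2': S3 → S3
read '2': S3 → S3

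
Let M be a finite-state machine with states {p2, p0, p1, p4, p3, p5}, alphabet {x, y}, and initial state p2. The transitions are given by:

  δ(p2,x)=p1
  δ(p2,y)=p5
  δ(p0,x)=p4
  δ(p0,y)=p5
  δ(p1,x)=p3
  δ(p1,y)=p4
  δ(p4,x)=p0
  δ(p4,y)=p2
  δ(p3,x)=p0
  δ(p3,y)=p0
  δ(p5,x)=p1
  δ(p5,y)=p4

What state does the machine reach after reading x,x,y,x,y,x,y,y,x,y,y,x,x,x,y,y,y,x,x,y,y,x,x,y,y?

p2 → p1 → p3 → p0 → p4 → p2 → p1 → p4 → p2 → p1 → p4 → p2 → p1 → p3 → p0 → p5 → p4 → p2 → p1 → p3 → p0 → p5 → p1 → p3 → p0 → p5

p5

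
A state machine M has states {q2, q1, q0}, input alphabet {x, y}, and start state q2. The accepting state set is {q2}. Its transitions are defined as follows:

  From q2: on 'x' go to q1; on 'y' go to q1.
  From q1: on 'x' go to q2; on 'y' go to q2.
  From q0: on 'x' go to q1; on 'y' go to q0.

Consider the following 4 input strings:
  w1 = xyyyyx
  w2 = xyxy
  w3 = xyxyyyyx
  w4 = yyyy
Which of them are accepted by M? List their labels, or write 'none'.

w1: Trace: q2 -x-> q1 -y-> q2 -y-> q1 -y-> q2 -y-> q1 -x-> q2  → end q2, accepted
w2: Trace: q2 -x-> q1 -y-> q2 -x-> q1 -y-> q2  → end q2, accepted
w3: Trace: q2 -x-> q1 -y-> q2 -x-> q1 -y-> q2 -y-> q1 -y-> q2 -y-> q1 -x-> q2  → end q2, accepted
w4: Trace: q2 -y-> q1 -y-> q2 -y-> q1 -y-> q2  → end q2, accepted

w1, w2, w3, w4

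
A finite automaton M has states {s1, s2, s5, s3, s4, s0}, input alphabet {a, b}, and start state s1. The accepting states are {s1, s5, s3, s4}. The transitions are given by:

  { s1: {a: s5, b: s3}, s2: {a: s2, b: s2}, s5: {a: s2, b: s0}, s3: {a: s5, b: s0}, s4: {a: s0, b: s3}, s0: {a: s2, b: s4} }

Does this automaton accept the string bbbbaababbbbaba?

No

Trace: s1 -b-> s3 -b-> s0 -b-> s4 -b-> s3 -a-> s5 -a-> s2 -b-> s2 -a-> s2 -b-> s2 -b-> s2 -b-> s2 -b-> s2 -a-> s2 -b-> s2 -a-> s2
End state s2 is not accepting.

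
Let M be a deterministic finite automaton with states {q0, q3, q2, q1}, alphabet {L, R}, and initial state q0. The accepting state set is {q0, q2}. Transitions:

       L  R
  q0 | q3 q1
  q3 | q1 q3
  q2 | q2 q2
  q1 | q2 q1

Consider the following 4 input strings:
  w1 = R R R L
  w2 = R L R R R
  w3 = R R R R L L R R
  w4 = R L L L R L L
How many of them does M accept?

4

w1: q0 → q1 → q1 → q1 → q2  → end q2, accepted
w2: q0 → q1 → q2 → q2 → q2 → q2  → end q2, accepted
w3: q0 → q1 → q1 → q1 → q1 → q2 → q2 → q2 → q2  → end q2, accepted
w4: q0 → q1 → q2 → q2 → q2 → q2 → q2 → q2  → end q2, accepted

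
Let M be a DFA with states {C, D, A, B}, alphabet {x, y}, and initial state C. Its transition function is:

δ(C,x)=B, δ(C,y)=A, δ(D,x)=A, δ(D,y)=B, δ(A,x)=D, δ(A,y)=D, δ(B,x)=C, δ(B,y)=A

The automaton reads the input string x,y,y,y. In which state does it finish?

Trace: C -x-> B -y-> A -y-> D -y-> B

B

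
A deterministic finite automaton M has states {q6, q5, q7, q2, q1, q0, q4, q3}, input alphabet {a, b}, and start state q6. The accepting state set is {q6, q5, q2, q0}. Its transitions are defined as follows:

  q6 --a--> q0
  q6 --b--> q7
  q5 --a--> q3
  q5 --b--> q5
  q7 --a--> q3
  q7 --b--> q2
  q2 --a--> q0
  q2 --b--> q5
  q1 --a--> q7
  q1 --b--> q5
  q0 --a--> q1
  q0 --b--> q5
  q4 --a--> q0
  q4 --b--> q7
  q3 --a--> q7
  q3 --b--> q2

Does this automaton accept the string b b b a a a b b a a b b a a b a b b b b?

Trace: q6 -b-> q7 -b-> q2 -b-> q5 -a-> q3 -a-> q7 -a-> q3 -b-> q2 -b-> q5 -a-> q3 -a-> q7 -b-> q2 -b-> q5 -a-> q3 -a-> q7 -b-> q2 -a-> q0 -b-> q5 -b-> q5 -b-> q5 -b-> q5
End state q5 is accepting.

Yes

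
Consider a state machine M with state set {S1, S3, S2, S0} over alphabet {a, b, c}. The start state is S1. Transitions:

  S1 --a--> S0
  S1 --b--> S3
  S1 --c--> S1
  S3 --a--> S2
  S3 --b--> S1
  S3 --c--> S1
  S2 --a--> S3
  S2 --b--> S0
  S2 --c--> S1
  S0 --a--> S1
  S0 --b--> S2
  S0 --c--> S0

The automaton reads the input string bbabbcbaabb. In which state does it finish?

S2

start at S1
read 'b': S1 → S3
read 'b': S3 → S1
read 'a': S1 → S0
read 'b': S0 → S2
read 'b': S2 → S0
read 'c': S0 → S0
read 'b': S0 → S2
read 'a': S2 → S3
read 'a': S3 → S2
read 'b': S2 → S0
read 'b': S0 → S2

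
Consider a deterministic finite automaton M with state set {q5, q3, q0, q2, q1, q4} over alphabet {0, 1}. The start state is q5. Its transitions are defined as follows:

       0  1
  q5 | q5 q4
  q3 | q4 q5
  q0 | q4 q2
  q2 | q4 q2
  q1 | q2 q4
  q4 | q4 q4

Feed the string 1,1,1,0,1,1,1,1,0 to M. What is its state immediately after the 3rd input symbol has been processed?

start at q5
read '1': q5 → q4
read '1': q4 → q4
read '1': q4 → q4
After 3 symbols: q4.

q4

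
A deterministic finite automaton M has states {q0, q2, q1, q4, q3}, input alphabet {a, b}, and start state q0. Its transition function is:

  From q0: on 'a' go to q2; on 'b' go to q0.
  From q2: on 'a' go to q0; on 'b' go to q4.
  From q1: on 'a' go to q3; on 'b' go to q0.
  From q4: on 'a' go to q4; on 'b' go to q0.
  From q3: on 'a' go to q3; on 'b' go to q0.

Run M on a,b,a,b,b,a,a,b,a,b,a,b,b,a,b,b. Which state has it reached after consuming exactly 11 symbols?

start at q0
read 'a': q0 → q2
read 'b': q2 → q4
read 'a': q4 → q4
read 'b': q4 → q0
read 'b': q0 → q0
read 'a': q0 → q2
read 'a': q2 → q0
read 'b': q0 → q0
read 'a': q0 → q2
read 'b': q2 → q4
read 'a': q4 → q4
After 11 symbols: q4.

q4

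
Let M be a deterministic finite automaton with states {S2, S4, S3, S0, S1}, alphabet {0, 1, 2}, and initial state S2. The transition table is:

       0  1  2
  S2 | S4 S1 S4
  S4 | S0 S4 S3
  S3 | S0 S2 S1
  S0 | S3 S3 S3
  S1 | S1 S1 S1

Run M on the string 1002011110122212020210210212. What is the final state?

S1

S2 → S1 → S1 → S1 → S1 → S1 → S1 → S1 → S1 → S1 → S1 → S1 → S1 → S1 → S1 → S1 → S1 → S1 → S1 → S1 → S1 → S1 → S1 → S1 → S1 → S1 → S1 → S1 → S1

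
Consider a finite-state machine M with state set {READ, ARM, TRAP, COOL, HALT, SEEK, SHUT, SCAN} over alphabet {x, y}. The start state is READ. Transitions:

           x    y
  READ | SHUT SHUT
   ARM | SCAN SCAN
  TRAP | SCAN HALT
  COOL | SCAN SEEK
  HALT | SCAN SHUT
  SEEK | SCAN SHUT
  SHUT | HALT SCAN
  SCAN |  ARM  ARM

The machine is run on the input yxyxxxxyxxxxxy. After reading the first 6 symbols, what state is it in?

Trace: READ -y-> SHUT -x-> HALT -y-> SHUT -x-> HALT -x-> SCAN -x-> ARM
After 6 symbols: ARM.

ARM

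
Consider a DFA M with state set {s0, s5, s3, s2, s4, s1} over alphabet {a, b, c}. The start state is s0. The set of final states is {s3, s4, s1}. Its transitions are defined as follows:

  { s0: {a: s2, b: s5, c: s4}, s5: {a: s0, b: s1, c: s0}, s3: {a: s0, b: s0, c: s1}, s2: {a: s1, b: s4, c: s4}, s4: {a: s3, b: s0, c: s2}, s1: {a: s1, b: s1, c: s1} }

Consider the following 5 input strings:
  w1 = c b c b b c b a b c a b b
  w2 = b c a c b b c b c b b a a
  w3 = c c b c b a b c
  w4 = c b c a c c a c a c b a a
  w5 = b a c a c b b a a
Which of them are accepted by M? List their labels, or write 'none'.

w2, w3, w4, w5

w1:
  start at s0
  read 'c': s0 → s4
  read 'b': s4 → s0
  read 'c': s0 → s4
  read 'b': s4 → s0
  read 'b': s0 → s5
  read 'c': s5 → s0
  read 'b': s0 → s5
  read 'a': s5 → s0
  read 'b': s0 → s5
  read 'c': s5 → s0
  read 'a': s0 → s2
  read 'b': s2 → s4
  read 'b': s4 → s0
  end s0, rejected
w2:
  start at s0
  read 'b': s0 → s5
  read 'c': s5 → s0
  read 'a': s0 → s2
  read 'c': s2 → s4
  read 'b': s4 → s0
  read 'b': s0 → s5
  read 'c': s5 → s0
  read 'b': s0 → s5
  read 'c': s5 → s0
  read 'b': s0 → s5
  read 'b': s5 → s1
  read 'a': s1 → s1
  read 'a': s1 → s1
  end s1, accepted
w3:
  start at s0
  read 'c': s0 → s4
  read 'c': s4 → s2
  read 'b': s2 → s4
  read 'c': s4 → s2
  read 'b': s2 → s4
  read 'a': s4 → s3
  read 'b': s3 → s0
  read 'c': s0 → s4
  end s4, accepted
w4:
  start at s0
  read 'c': s0 → s4
  read 'b': s4 → s0
  read 'c': s0 → s4
  read 'a': s4 → s3
  read 'c': s3 → s1
  read 'c': s1 → s1
  read 'a': s1 → s1
  read 'c': s1 → s1
  read 'a': s1 → s1
  read 'c': s1 → s1
  read 'b': s1 → s1
  read 'a': s1 → s1
  read 'a': s1 → s1
  end s1, accepted
w5:
  start at s0
  read 'b': s0 → s5
  read 'a': s5 → s0
  read 'c': s0 → s4
  read 'a': s4 → s3
  read 'c': s3 → s1
  read 'b': s1 → s1
  read 'b': s1 → s1
  read 'a': s1 → s1
  read 'a': s1 → s1
  end s1, accepted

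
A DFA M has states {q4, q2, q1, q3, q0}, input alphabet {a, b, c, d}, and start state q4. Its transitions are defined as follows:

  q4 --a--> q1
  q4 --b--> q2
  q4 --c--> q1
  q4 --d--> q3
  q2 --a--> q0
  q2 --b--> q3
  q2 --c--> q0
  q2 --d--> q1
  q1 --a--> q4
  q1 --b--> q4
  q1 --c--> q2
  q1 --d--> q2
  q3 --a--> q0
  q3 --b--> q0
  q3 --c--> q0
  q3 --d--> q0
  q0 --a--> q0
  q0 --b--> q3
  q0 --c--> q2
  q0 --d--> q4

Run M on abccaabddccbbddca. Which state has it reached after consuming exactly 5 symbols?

Trace: q4 -a-> q1 -b-> q4 -c-> q1 -c-> q2 -a-> q0
After 5 symbols: q0.

q0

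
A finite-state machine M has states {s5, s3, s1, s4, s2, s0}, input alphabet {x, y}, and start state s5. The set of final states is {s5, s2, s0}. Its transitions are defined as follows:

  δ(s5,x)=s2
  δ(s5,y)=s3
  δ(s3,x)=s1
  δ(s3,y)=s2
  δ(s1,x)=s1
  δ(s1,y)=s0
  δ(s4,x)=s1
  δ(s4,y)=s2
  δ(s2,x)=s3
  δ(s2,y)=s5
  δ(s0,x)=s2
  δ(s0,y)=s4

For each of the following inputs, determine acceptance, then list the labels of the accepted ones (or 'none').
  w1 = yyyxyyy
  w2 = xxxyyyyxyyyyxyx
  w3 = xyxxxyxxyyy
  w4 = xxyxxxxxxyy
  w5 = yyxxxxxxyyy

w1, w2, w5

w1: s5 → s3 → s2 → s5 → s2 → s5 → s3 → s2  → end s2, accepted
w2: s5 → s2 → s3 → s1 → s0 → s4 → s2 → s5 → s2 → s5 → s3 → s2 → s5 → s2 → s5 → s2  → end s2, accepted
w3: s5 → s2 → s5 → s2 → s3 → s1 → s0 → s2 → s3 → s2 → s5 → s3  → end s3, rejected
w4: s5 → s2 → s3 → s2 → s3 → s1 → s1 → s1 → s1 → s1 → s0 → s4  → end s4, rejected
w5: s5 → s3 → s2 → s3 → s1 → s1 → s1 → s1 → s1 → s0 → s4 → s2  → end s2, accepted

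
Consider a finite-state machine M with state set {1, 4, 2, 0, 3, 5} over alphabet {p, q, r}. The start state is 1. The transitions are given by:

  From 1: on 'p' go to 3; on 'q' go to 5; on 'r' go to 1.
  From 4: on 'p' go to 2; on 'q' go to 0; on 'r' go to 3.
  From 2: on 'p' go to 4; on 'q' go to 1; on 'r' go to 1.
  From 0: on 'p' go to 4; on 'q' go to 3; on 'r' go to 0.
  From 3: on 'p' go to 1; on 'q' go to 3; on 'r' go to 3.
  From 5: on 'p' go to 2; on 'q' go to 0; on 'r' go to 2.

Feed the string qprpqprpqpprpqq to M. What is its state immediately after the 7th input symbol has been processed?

1 → 5 → 2 → 1 → 3 → 3 → 1 → 1
After 7 symbols: 1.

1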